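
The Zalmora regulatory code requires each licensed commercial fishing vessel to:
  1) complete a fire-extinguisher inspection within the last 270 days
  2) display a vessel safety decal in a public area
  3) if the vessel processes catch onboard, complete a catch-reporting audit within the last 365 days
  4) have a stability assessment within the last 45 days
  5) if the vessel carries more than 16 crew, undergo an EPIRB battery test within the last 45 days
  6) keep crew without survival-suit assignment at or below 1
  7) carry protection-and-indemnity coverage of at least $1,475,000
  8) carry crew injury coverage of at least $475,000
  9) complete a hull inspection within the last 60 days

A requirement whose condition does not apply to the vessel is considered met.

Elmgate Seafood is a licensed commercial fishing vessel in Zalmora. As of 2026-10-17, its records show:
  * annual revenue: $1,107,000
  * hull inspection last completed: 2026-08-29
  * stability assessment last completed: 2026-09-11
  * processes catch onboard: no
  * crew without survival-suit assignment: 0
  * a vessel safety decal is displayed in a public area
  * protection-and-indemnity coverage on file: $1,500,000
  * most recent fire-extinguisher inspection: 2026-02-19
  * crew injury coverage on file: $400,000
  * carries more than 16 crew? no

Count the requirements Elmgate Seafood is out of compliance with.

1

1. fire-extinguisher inspection 240 days ago vs limit 270 → met
2. vessel safety decal present → met
3. condition 'processes catch onboard' does not hold → requirement n/a → met
4. stability assessment 36 days ago vs limit 45 → met
5. condition 'carries more than 16 crew' does not hold → requirement n/a → met
6. crew without survival-suit assignment 0 ≤ 1 → met
7. protection-and-indemnity coverage $1,500,000 ≥ $1,475,000 → met
8. crew injury coverage $400,000 < $475,000 → not met
9. hull inspection 49 days ago vs limit 60 → met
Not met: 1 of 9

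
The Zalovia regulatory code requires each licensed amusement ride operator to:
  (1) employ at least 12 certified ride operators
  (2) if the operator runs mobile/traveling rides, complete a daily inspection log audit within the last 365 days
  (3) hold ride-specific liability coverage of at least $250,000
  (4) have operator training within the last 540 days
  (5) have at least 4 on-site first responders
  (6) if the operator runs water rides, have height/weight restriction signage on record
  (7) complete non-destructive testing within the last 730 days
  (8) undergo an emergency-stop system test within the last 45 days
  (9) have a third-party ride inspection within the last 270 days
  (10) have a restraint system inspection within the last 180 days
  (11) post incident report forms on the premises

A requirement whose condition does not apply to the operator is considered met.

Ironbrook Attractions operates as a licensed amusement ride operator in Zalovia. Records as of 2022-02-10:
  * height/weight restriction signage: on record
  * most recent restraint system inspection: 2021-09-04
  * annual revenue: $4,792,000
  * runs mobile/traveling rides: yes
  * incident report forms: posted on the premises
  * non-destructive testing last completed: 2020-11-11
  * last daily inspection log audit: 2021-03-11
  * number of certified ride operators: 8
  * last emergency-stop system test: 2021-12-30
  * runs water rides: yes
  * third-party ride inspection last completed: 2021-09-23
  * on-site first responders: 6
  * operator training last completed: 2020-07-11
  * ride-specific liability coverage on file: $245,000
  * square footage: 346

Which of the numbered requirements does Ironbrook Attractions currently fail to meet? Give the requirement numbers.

1, 3, 4

1. certified ride operators 8 < 12 → not met
2. condition 'runs mobile/traveling rides' holds; daily inspection log audit 336 days ago vs limit 365 → met
3. ride-specific liability coverage $245,000 < $250,000 → not met
4. operator training 579 days ago vs limit 540 → not met
5. on-site first responders 6 ≥ 4 → met
6. condition 'runs water rides' holds; height/weight restriction signage present → met
7. non-destructive testing 456 days ago vs limit 730 → met
8. emergency-stop system test 42 days ago vs limit 45 → met
9. third-party ride inspection 140 days ago vs limit 270 → met
10. restraint system inspection 159 days ago vs limit 180 → met
11. incident report forms present → met
Not met: 1, 3, 4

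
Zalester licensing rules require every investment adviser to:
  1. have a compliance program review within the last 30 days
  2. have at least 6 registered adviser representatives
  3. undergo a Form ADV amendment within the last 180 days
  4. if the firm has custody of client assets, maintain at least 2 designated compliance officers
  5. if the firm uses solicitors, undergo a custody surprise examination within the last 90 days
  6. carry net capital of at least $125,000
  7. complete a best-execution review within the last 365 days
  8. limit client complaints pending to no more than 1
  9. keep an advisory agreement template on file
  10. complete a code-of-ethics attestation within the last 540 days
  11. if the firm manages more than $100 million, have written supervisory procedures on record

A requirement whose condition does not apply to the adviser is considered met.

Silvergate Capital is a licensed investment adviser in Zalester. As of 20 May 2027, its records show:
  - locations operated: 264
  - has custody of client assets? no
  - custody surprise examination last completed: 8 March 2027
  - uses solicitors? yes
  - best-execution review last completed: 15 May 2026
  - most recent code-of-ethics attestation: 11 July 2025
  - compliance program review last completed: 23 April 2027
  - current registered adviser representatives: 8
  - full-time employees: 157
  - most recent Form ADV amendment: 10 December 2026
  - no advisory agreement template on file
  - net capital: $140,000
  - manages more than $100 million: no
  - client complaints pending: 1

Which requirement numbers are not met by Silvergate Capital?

7, 9, 10

1. compliance program review 27 days ago vs limit 30 → met
2. registered adviser representatives 8 ≥ 6 → met
3. Form ADV amendment 161 days ago vs limit 180 → met
4. condition 'has custody of client assets' does not hold → requirement n/a → met
5. condition 'uses solicitors' holds; custody surprise examination 73 days ago vs limit 90 → met
6. net capital $140,000 ≥ $125,000 → met
7. best-execution review 370 days ago vs limit 365 → not met
8. client complaints pending 1 ≤ 1 → met
9. advisory agreement template absent → not met
10. code-of-ethics attestation 678 days ago vs limit 540 → not met
11. condition 'manages more than $100 million' does not hold → requirement n/a → met
Not met: 7, 9, 10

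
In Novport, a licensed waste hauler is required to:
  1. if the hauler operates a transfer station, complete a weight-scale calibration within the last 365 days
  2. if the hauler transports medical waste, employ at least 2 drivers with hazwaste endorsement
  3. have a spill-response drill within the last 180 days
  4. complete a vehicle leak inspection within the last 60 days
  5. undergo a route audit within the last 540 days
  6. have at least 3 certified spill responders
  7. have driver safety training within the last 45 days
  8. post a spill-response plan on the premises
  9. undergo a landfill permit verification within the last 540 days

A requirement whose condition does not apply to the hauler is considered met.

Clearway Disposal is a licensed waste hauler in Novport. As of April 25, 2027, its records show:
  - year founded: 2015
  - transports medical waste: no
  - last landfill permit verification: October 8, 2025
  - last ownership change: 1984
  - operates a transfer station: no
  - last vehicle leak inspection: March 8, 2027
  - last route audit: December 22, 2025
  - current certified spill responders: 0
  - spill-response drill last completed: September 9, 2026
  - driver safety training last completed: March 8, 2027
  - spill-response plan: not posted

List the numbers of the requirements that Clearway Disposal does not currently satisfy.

3, 6, 7, 8, 9

1. condition 'operates a transfer station' does not hold → requirement n/a → met
2. condition 'transports medical waste' does not hold → requirement n/a → met
3. spill-response drill 228 days ago vs limit 180 → not met
4. vehicle leak inspection 48 days ago vs limit 60 → met
5. route audit 489 days ago vs limit 540 → met
6. certified spill responders 0 < 3 → not met
7. driver safety training 48 days ago vs limit 45 → not met
8. spill-response plan absent → not met
9. landfill permit verification 564 days ago vs limit 540 → not met
Not met: 3, 6, 7, 8, 9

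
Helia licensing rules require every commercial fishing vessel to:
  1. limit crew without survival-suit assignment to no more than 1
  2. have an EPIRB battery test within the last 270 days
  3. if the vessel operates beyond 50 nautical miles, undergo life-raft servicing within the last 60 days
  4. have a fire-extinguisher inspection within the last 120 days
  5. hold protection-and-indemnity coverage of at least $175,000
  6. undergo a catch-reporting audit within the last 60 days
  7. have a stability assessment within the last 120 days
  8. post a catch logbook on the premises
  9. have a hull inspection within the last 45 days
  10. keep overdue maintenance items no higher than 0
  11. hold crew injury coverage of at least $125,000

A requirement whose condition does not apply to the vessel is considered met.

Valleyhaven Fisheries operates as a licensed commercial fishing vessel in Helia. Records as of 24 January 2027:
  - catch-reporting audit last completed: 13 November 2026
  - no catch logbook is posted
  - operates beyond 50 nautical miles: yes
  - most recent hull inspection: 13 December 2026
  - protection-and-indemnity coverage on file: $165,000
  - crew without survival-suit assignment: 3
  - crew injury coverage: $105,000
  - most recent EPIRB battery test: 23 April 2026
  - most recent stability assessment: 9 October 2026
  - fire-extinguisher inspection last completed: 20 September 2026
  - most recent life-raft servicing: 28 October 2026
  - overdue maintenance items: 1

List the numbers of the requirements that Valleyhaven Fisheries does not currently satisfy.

1. crew without survival-suit assignment 3 > 1 → not met
2. EPIRB battery test 276 days ago vs limit 270 → not met
3. condition 'operates beyond 50 nautical miles' holds; life-raft servicing 88 days ago vs limit 60 → not met
4. fire-extinguisher inspection 126 days ago vs limit 120 → not met
5. protection-and-indemnity coverage $165,000 < $175,000 → not met
6. catch-reporting audit 72 days ago vs limit 60 → not met
7. stability assessment 107 days ago vs limit 120 → met
8. catch logbook absent → not met
9. hull inspection 42 days ago vs limit 45 → met
10. overdue maintenance items 1 > 0 → not met
11. crew injury coverage $105,000 < $125,000 → not met
Not met: 1, 2, 3, 4, 5, 6, 8, 10, 11

1, 2, 3, 4, 5, 6, 8, 10, 11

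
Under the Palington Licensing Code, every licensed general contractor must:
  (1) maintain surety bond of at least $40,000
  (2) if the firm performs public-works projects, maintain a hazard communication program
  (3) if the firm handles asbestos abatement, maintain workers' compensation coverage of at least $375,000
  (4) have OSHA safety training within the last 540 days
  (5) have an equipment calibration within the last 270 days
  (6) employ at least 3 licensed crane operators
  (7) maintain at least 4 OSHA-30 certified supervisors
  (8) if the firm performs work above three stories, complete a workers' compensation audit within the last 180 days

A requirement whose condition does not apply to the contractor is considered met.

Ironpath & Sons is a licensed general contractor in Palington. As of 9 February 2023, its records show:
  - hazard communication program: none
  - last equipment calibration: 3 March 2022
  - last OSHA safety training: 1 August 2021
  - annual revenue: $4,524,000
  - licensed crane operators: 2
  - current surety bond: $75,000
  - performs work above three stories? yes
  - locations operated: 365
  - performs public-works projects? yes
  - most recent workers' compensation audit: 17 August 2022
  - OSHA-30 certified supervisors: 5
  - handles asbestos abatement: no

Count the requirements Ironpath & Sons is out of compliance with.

4

1. surety bond $75,000 ≥ $40,000 → met
2. condition 'performs public-works projects' holds; hazard communication program absent → not met
3. condition 'handles asbestos abatement' does not hold → requirement n/a → met
4. OSHA safety training 557 days ago vs limit 540 → not met
5. equipment calibration 343 days ago vs limit 270 → not met
6. licensed crane operators 2 < 3 → not met
7. OSHA-30 certified supervisors 5 ≥ 4 → met
8. condition 'performs work above three stories' holds; workers' compensation audit 176 days ago vs limit 180 → met
Not met: 4 of 8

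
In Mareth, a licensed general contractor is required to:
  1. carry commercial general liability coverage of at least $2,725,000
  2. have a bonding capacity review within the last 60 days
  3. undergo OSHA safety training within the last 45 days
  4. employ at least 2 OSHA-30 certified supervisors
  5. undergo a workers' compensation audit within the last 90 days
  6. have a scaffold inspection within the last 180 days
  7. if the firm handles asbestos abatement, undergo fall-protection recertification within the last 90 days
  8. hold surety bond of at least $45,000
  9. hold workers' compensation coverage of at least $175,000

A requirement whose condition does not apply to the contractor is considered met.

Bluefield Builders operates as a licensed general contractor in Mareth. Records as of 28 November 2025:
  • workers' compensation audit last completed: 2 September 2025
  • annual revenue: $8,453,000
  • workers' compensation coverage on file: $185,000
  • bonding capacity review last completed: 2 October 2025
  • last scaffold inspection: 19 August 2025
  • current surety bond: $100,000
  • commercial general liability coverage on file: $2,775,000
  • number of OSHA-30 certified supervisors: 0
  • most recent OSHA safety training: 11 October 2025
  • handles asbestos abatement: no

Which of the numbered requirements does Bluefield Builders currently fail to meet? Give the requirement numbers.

3, 4

1. commercial general liability coverage $2,775,000 ≥ $2,725,000 → met
2. bonding capacity review 57 days ago vs limit 60 → met
3. OSHA safety training 48 days ago vs limit 45 → not met
4. OSHA-30 certified supervisors 0 < 2 → not met
5. workers' compensation audit 87 days ago vs limit 90 → met
6. scaffold inspection 101 days ago vs limit 180 → met
7. condition 'handles asbestos abatement' does not hold → requirement n/a → met
8. surety bond $100,000 ≥ $45,000 → met
9. workers' compensation coverage $185,000 ≥ $175,000 → met
Not met: 3, 4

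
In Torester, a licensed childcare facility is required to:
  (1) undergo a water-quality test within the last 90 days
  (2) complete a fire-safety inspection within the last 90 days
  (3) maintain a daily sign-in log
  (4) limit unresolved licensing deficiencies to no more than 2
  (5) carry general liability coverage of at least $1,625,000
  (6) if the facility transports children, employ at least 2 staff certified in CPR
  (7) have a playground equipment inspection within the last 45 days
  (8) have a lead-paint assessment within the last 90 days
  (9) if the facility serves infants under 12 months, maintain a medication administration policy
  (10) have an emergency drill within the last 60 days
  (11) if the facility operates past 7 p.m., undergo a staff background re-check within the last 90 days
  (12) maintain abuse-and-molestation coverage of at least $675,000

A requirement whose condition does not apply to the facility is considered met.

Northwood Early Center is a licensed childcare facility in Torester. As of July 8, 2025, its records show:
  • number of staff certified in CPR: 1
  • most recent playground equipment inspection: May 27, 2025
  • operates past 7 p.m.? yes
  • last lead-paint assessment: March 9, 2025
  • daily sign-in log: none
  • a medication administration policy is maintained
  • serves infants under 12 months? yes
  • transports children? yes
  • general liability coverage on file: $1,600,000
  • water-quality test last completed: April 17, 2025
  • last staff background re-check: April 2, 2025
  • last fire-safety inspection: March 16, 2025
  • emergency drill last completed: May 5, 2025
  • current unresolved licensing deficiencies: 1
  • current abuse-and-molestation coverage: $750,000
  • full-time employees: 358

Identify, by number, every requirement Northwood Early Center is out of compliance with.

2, 3, 5, 6, 8, 10, 11

1. water-quality test 82 days ago vs limit 90 → met
2. fire-safety inspection 114 days ago vs limit 90 → not met
3. daily sign-in log absent → not met
4. unresolved licensing deficiencies 1 ≤ 2 → met
5. general liability coverage $1,600,000 < $1,625,000 → not met
6. condition 'transports children' holds; staff certified in CPR 1 < 2 → not met
7. playground equipment inspection 42 days ago vs limit 45 → met
8. lead-paint assessment 121 days ago vs limit 90 → not met
9. condition 'serves infants under 12 months' holds; medication administration policy present → met
10. emergency drill 64 days ago vs limit 60 → not met
11. condition 'operates past 7 p.m.' holds; staff background re-check 97 days ago vs limit 90 → not met
12. abuse-and-molestation coverage $750,000 ≥ $675,000 → met
Not met: 2, 3, 5, 6, 8, 10, 11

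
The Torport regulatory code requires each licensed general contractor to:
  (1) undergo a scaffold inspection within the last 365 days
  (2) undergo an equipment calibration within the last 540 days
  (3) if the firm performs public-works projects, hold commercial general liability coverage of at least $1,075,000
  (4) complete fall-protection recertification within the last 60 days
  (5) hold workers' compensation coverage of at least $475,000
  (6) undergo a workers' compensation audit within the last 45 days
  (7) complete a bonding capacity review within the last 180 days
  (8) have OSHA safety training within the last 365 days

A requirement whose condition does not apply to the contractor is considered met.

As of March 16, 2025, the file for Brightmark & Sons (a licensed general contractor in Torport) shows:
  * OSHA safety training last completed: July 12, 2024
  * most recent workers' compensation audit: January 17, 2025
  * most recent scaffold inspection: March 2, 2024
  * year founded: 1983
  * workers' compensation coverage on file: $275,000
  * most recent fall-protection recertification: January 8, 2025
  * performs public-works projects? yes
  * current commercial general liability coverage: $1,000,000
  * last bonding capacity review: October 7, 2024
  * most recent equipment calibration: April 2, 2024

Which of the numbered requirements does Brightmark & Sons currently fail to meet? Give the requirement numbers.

1, 3, 4, 5, 6

1. scaffold inspection 379 days ago vs limit 365 → not met
2. equipment calibration 348 days ago vs limit 540 → met
3. condition 'performs public-works projects' holds; commercial general liability coverage $1,000,000 < $1,075,000 → not met
4. fall-protection recertification 67 days ago vs limit 60 → not met
5. workers' compensation coverage $275,000 < $475,000 → not met
6. workers' compensation audit 58 days ago vs limit 45 → not met
7. bonding capacity review 160 days ago vs limit 180 → met
8. OSHA safety training 247 days ago vs limit 365 → met
Not met: 1, 3, 4, 5, 6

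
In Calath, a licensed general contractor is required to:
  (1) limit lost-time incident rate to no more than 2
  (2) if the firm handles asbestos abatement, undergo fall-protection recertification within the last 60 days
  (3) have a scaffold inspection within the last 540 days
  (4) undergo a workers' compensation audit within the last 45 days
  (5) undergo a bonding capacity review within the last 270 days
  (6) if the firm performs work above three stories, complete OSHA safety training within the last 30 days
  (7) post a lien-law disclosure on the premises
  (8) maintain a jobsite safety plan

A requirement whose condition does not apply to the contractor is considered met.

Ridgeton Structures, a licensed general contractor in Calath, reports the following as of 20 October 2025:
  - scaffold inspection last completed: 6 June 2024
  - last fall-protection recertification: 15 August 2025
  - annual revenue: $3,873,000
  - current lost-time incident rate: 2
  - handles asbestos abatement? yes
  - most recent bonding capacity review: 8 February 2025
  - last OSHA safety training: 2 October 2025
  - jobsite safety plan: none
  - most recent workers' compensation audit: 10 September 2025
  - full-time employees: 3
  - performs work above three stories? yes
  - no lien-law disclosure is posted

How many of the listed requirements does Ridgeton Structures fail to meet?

1. lost-time incident rate 2 ≤ 2 → met
2. condition 'handles asbestos abatement' holds; fall-protection recertification 66 days ago vs limit 60 → not met
3. scaffold inspection 501 days ago vs limit 540 → met
4. workers' compensation audit 40 days ago vs limit 45 → met
5. bonding capacity review 254 days ago vs limit 270 → met
6. condition 'performs work above three stories' holds; OSHA safety training 18 days ago vs limit 30 → met
7. lien-law disclosure absent → not met
8. jobsite safety plan absent → not met
Not met: 3 of 8

3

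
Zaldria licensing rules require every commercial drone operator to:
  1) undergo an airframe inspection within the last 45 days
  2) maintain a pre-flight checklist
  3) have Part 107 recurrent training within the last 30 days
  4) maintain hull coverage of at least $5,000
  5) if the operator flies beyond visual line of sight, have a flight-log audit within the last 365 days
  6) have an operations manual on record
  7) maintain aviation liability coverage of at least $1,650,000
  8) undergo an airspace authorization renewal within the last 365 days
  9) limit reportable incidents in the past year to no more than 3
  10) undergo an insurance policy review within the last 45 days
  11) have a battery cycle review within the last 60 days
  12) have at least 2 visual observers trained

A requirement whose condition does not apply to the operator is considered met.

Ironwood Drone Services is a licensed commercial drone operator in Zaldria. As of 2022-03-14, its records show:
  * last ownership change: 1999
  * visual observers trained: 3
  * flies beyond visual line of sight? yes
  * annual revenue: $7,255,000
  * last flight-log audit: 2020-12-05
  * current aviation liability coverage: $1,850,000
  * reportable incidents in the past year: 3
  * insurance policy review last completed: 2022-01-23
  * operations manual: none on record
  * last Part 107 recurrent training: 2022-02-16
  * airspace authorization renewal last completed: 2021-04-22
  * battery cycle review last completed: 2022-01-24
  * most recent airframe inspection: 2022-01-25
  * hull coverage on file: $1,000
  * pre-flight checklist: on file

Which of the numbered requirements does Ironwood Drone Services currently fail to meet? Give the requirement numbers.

1. airframe inspection 48 days ago vs limit 45 → not met
2. pre-flight checklist present → met
3. Part 107 recurrent training 26 days ago vs limit 30 → met
4. hull coverage $1,000 < $5,000 → not met
5. condition 'flies beyond visual line of sight' holds; flight-log audit 464 days ago vs limit 365 → not met
6. operations manual absent → not met
7. aviation liability coverage $1,850,000 ≥ $1,650,000 → met
8. airspace authorization renewal 326 days ago vs limit 365 → met
9. reportable incidents in the past year 3 ≤ 3 → met
10. insurance policy review 50 days ago vs limit 45 → not met
11. battery cycle review 49 days ago vs limit 60 → met
12. visual observers trained 3 ≥ 2 → met
Not met: 1, 4, 5, 6, 10

1, 4, 5, 6, 10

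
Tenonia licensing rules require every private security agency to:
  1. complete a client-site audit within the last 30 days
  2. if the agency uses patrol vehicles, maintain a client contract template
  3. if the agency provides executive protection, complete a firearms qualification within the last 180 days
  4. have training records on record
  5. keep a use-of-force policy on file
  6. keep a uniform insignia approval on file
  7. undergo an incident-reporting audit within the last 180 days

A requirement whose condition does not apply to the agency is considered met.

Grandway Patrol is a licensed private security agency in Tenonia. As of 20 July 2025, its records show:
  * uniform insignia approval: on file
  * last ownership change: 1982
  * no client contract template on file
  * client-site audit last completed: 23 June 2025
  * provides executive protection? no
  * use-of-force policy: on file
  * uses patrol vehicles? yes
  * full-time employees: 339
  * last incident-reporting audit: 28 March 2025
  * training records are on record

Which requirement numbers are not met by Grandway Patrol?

1. client-site audit 27 days ago vs limit 30 → met
2. condition 'uses patrol vehicles' holds; client contract template absent → not met
3. condition 'provides executive protection' does not hold → requirement n/a → met
4. training records present → met
5. use-of-force policy present → met
6. uniform insignia approval present → met
7. incident-reporting audit 114 days ago vs limit 180 → met
Not met: 2

2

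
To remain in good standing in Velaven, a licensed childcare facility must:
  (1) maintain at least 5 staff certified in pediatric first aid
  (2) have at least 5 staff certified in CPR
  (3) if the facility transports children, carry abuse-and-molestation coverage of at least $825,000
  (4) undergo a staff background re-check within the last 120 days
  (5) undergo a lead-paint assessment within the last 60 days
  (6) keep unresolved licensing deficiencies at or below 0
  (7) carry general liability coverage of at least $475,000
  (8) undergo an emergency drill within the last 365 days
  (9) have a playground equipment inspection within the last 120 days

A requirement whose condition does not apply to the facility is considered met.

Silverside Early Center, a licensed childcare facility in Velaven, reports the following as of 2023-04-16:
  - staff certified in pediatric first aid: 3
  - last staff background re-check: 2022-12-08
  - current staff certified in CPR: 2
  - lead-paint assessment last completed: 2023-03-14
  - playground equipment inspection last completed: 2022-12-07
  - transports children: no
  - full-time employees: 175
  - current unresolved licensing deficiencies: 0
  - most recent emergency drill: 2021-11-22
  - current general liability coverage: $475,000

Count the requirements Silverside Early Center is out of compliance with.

5

1. staff certified in pediatric first aid 3 < 5 → not met
2. staff certified in CPR 2 < 5 → not met
3. condition 'transports children' does not hold → requirement n/a → met
4. staff background re-check 129 days ago vs limit 120 → not met
5. lead-paint assessment 33 days ago vs limit 60 → met
6. unresolved licensing deficiencies 0 ≤ 0 → met
7. general liability coverage $475,000 ≥ $475,000 → met
8. emergency drill 510 days ago vs limit 365 → not met
9. playground equipment inspection 130 days ago vs limit 120 → not met
Not met: 5 of 9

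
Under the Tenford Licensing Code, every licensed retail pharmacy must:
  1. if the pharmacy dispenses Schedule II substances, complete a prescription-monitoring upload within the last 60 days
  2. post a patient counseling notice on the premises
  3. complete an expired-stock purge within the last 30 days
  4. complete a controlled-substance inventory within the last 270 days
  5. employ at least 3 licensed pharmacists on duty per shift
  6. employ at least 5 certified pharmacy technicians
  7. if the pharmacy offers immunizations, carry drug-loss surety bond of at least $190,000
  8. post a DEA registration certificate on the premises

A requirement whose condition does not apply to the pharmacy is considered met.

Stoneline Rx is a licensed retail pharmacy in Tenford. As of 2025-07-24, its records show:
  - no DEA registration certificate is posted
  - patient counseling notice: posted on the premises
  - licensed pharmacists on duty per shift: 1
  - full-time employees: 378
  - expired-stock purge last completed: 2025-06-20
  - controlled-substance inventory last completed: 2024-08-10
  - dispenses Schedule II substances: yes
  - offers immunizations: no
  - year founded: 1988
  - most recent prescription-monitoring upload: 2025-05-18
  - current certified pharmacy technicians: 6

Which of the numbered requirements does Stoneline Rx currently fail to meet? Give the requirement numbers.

1, 3, 4, 5, 8

1. condition 'dispenses Schedule II substances' holds; prescription-monitoring upload 67 days ago vs limit 60 → not met
2. patient counseling notice present → met
3. expired-stock purge 34 days ago vs limit 30 → not met
4. controlled-substance inventory 348 days ago vs limit 270 → not met
5. licensed pharmacists on duty per shift 1 < 3 → not met
6. certified pharmacy technicians 6 ≥ 5 → met
7. condition 'offers immunizations' does not hold → requirement n/a → met
8. DEA registration certificate absent → not met
Not met: 1, 3, 4, 5, 8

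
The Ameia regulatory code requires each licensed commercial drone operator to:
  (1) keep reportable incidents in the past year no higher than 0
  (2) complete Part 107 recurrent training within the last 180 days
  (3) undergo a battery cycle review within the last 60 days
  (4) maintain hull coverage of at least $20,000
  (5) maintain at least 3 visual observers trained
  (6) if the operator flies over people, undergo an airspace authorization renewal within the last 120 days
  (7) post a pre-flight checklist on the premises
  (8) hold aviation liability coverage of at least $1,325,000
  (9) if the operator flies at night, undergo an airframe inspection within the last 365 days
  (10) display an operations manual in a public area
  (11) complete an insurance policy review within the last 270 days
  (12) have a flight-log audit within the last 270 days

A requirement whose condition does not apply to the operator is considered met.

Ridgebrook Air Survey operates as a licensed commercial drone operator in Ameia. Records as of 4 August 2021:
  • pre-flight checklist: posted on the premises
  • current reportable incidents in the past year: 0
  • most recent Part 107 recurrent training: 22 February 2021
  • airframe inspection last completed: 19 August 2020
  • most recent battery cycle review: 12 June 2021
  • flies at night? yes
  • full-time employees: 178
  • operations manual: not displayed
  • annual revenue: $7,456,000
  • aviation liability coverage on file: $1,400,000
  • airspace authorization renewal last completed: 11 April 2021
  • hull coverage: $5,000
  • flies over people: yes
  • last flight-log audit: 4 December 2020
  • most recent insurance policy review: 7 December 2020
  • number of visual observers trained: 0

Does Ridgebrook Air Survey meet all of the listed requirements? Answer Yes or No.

1. reportable incidents in the past year 0 ≤ 0 → met
2. Part 107 recurrent training 163 days ago vs limit 180 → met
3. battery cycle review 53 days ago vs limit 60 → met
4. hull coverage $5,000 < $20,000 → not met
5. visual observers trained 0 < 3 → not met
6. condition 'flies over people' holds; airspace authorization renewal 115 days ago vs limit 120 → met
7. pre-flight checklist present → met
8. aviation liability coverage $1,400,000 ≥ $1,325,000 → met
9. condition 'flies at night' holds; airframe inspection 350 days ago vs limit 365 → met
10. operations manual absent → not met
11. insurance policy review 240 days ago vs limit 270 → met
12. flight-log audit 243 days ago vs limit 270 → met
Not met: 4, 5, 10

No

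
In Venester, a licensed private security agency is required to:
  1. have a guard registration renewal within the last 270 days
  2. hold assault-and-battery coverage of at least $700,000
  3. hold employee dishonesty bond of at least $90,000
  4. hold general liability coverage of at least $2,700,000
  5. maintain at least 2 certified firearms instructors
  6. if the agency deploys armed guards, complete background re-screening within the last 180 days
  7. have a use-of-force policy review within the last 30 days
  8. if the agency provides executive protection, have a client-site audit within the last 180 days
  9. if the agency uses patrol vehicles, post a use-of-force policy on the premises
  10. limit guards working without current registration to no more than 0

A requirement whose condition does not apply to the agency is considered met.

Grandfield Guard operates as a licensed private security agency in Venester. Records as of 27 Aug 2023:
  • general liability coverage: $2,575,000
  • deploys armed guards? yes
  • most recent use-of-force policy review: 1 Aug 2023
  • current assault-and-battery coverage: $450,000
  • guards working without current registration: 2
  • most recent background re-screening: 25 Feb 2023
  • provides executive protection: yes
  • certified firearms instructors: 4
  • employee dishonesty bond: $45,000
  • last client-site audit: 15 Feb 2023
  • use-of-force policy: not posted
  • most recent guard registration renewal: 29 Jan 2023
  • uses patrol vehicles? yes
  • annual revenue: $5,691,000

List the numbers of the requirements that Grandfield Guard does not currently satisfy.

2, 3, 4, 6, 8, 9, 10

1. guard registration renewal 210 days ago vs limit 270 → met
2. assault-and-battery coverage $450,000 < $700,000 → not met
3. employee dishonesty bond $45,000 < $90,000 → not met
4. general liability coverage $2,575,000 < $2,700,000 → not met
5. certified firearms instructors 4 ≥ 2 → met
6. condition 'deploys armed guards' holds; background re-screening 183 days ago vs limit 180 → not met
7. use-of-force policy review 26 days ago vs limit 30 → met
8. condition 'provides executive protection' holds; client-site audit 193 days ago vs limit 180 → not met
9. condition 'uses patrol vehicles' holds; use-of-force policy absent → not met
10. guards working without current registration 2 > 0 → not met
Not met: 2, 3, 4, 6, 8, 9, 10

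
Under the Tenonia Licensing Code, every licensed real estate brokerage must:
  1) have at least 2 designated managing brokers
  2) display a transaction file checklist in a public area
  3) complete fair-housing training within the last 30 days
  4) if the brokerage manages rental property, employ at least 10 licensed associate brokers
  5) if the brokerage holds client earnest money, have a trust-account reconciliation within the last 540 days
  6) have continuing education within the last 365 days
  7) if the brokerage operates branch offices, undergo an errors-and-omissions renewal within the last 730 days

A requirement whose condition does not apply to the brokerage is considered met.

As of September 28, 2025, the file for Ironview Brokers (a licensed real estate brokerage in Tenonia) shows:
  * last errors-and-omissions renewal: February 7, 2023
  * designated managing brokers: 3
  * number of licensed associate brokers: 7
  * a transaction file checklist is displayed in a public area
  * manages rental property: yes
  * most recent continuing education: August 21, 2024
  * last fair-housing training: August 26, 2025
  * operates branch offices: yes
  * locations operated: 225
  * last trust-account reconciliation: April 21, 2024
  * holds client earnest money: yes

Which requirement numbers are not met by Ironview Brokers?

1. designated managing brokers 3 ≥ 2 → met
2. transaction file checklist present → met
3. fair-housing training 33 days ago vs limit 30 → not met
4. condition 'manages rental property' holds; licensed associate brokers 7 < 10 → not met
5. condition 'holds client earnest money' holds; trust-account reconciliation 525 days ago vs limit 540 → met
6. continuing education 403 days ago vs limit 365 → not met
7. condition 'operates branch offices' holds; errors-and-omissions renewal 964 days ago vs limit 730 → not met
Not met: 3, 4, 6, 7

3, 4, 6, 7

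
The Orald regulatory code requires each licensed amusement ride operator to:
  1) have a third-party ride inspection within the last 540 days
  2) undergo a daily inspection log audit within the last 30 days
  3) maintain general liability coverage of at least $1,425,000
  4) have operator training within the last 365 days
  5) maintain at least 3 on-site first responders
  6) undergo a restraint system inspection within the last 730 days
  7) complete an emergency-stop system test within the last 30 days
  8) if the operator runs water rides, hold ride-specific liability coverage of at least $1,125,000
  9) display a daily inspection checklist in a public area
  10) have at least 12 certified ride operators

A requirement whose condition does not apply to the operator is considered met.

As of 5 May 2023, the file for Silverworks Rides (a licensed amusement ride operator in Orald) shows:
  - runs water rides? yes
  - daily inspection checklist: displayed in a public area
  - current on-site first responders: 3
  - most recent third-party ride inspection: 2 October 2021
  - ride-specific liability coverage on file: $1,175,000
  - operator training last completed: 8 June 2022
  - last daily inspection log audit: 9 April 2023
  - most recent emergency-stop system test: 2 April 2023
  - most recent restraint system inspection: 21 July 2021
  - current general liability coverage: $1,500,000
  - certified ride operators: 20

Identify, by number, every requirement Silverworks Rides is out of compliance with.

1. third-party ride inspection 580 days ago vs limit 540 → not met
2. daily inspection log audit 26 days ago vs limit 30 → met
3. general liability coverage $1,500,000 ≥ $1,425,000 → met
4. operator training 331 days ago vs limit 365 → met
5. on-site first responders 3 ≥ 3 → met
6. restraint system inspection 653 days ago vs limit 730 → met
7. emergency-stop system test 33 days ago vs limit 30 → not met
8. condition 'runs water rides' holds; ride-specific liability coverage $1,175,000 ≥ $1,125,000 → met
9. daily inspection checklist present → met
10. certified ride operators 20 ≥ 12 → met
Not met: 1, 7

1, 7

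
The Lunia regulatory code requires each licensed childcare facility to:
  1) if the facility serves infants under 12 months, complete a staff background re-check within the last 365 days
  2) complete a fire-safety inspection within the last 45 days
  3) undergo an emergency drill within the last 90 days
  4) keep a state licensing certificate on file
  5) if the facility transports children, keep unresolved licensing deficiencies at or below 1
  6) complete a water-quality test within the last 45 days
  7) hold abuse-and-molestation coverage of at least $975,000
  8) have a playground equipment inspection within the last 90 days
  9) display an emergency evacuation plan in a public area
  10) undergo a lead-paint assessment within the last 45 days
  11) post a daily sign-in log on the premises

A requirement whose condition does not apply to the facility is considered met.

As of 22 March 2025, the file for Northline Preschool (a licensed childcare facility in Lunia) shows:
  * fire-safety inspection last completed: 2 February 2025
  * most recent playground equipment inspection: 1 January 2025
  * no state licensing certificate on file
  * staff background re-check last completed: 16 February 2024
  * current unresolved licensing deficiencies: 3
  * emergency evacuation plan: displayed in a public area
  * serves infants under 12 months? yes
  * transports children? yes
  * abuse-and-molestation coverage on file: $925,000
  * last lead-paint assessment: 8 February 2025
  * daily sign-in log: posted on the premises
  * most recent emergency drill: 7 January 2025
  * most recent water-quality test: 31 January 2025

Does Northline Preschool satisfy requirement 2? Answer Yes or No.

No

2. fire-safety inspection 48 days ago vs limit 45 → not met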